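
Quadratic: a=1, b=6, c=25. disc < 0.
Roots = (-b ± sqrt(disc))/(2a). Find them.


disc = 6^2 - 4*1*25 = 36 - 100 = -64
sqrt(|disc|) = sqrt(64) = 8.0000
Real part = -6/(2*1) = -3.0000
Imag part = 8.0000/(2*1) = 4.0000

-3.0000 ± 4.0000i


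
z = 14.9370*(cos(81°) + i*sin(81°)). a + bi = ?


a = 14.9370*cos(81°) = 14.9370*0.156434 = 2.3367
b = 14.9370*sin(81°) = 14.9370*0.98769 = 14.7531

2.3367 + 14.7531i


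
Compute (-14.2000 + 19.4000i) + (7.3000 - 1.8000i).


Real: -14.2 + 7.3 = -6.9
Imag: 19.4 - 1.8 = 17.6

-6.9000 + 17.6000i


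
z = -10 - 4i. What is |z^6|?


|z| = sqrt(100+16) = sqrt(116) = 10.7703
|z^6| = |z|^6 = (sqrt(116))^6 = 116^3 = 1560896

|z^6| = 1560896


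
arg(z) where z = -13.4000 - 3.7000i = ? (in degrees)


Re = -13.4, Im = -3.7
arg = atan2(-3.7, -13.4) = -164.5641 degrees

arg(z) = -164.5641 degrees


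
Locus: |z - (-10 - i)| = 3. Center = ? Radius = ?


|z - z0| = r is a circle with center z0 and radius r.
Center = (-10, -1), radius = 3

Circle with center (-10, -1) and radius 3


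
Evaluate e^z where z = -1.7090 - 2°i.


e^-1.7090 = 0.1810
cos(-2°) = 0.9994
sin(-2°) = -0.0349
Real = 0.1810*0.9994 = 0.1809
Imag = 0.1810*(-0.0349) = -0.0063

0.1809 - 0.0063i


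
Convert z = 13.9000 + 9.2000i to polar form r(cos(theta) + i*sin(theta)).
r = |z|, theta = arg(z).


r = sqrt(193.21+84.64) = sqrt(277.85) = 16.6688
theta = atan2(9.2, 13.9) = 33.4994 degrees

r = 16.6688, theta = 33.4994 degrees


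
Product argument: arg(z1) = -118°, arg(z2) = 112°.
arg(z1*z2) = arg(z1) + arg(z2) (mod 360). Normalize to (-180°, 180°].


arg(z1*z2) = -118° + 112° = -6°
Normalized to (-180°, 180°]: -6°

-6°


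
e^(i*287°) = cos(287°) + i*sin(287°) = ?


cos(287°) = 0.2924
sin(287°) = -0.9563

e^(i*287°) = 0.2924 - 0.9563i


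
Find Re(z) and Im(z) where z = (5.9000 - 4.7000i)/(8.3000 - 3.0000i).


Multiply by conjugate: (5.9000 - 4.7000i)(8.3000 + 3.0000i) / (8.3^2 + (-3)^2)
Numerator real = 5.9*8.3 - (4.7)*(-3) = 63.07
Numerator imag = -4.7*8.3 - 5.9*(-3) = -21.31
Denominator = 77.89
Re(z) = 63.07/77.89 = 0.8097
Im(z) = -21.31/77.89 = -0.2736

Re(z) = 0.8097, Im(z) = -0.2736


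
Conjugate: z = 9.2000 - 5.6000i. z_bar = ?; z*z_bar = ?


z_bar = 9.2000 + 5.6000i
z*z_bar = 9.2^2 + (-5.6)^2 = 84.64 + 31.36 = 116

z_bar = 9.2000 + 5.6000i, z*z_bar = 116


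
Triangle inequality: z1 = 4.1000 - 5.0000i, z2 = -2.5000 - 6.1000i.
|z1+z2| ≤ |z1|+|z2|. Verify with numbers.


|z1| = sqrt(4.1^2 + (-5)^2) = sqrt(41.81) = 6.4661
|z2| = sqrt((-2.5)^2 + (-6.1)^2) = sqrt(43.46) = 6.5924
z1+z2 = 1.6000 - 11.1000i
|z1+z2| = sqrt(125.77) = 11.2147
|z1|+|z2| = 6.4661 + 6.5924 = 13.0585

|z1+z2| = 11.2147 ≤ |z1|+|z2| = 13.0585 (verified)


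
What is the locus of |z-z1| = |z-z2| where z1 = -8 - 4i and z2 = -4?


Equal distances means the locus is the perpendicular bisector of z1 and z2.
Midpoint = ((-8+(-4))/2, (-4+0)/2) = (-6.0000, -2.0000)

Perpendicular bisector through (-6.0000, -2.0000)


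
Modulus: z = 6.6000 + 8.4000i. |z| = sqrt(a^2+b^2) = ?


|z| = sqrt(6.6^2 + 8.4^2) = sqrt(43.56 + 70.56) = sqrt(114.12) = 10.6827

|z| = 10.6827


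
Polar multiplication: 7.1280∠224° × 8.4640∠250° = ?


r = 7.1280 * 8.4640 = 60.3314
theta = 224° + 250° = 474° = 114° (mod 360)

60.3314 cis(114°)


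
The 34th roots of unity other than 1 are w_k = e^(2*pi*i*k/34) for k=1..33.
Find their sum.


With w = e^(2*pi*i/34), all 34 of the 34th roots of unity w^0 = 1, w, ..., w^(33) sum to 0: 1 + w + ... + w^(33) = (1 - w^34)/(1 - w) = 0 since w^34 = 1, w ≠ 1.
Removing the root 1: w + w^2 + ... + w^(33) = 0 - 1 = -1

Sum = -1


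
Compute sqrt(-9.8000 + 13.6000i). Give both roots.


|z| = sqrt(96.04+184.96) = 16.7631
sqrt((|z|+a)/2) = sqrt((16.7631+(-9.8))/2) = sqrt(3.4815) = 1.8659
sqrt((|z|-a)/2) = sqrt((16.7631-(-9.8))/2) = sqrt(13.2815) = 3.6444

±(1.8659 + 3.6444i) i.e. 1.8659 + 3.6444i and -1.8659 - 3.6444i


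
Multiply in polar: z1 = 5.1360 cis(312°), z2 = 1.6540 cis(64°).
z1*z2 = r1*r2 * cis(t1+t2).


r = 5.1360 * 1.6540 = 8.4949
theta = 312° + 64° = 376° = 16° (mod 360)

8.4949 cis(16°)


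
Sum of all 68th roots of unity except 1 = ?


With w = e^(2*pi*i/68), all 68 of the 68th roots of unity w^0 = 1, w, ..., w^(67) sum to 0: 1 + w + ... + w^(67) = (1 - w^68)/(1 - w) = 0 since w^68 = 1, w ≠ 1.
Removing the root 1: w + w^2 + ... + w^(67) = 0 - 1 = -1

Sum = -1


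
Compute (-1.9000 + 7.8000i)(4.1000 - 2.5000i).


Real = -1.9*4.1 - 7.8*(-2.5) = -7.79 - (-19.5) = 11.71
Imag = -1.9*(-2.5) + 4.1*7.8 = 4.75 + 31.98 = 36.73

11.7100 + 36.7300i


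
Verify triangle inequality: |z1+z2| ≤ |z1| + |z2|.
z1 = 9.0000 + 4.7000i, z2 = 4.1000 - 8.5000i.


|z1| = sqrt(9^2 + 4.7^2) = sqrt(103.09) = 10.1533
|z2| = sqrt(4.1^2 + (-8.5)^2) = sqrt(89.06) = 9.4372
z1+z2 = 13.1000 - 3.8000i
|z1+z2| = sqrt(186.05) = 13.6400
|z1|+|z2| = 10.1533 + 9.4372 = 19.5905

|z1+z2| = 13.6400 ≤ |z1|+|z2| = 19.5905 (verified)


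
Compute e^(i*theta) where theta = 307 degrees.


cos(307°) = 0.6018
sin(307°) = -0.7986

e^(i*307°) = 0.6018 - 0.7986i


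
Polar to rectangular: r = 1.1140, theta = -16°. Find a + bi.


a = 1.1140*cos(-16°) = 1.1140*0.96126 = 1.0708
b = 1.1140*sin(-16°) = 1.1140*(-0.27564) = -0.3071

1.0708 - 0.3071i


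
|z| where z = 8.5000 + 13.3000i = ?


|z| = sqrt(8.5^2 + 13.3^2) = sqrt(72.25 + 176.89) = sqrt(249.14) = 15.7842

|z| = 15.7842


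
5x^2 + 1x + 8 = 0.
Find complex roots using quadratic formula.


disc = 1^2 - 4*5*8 = 1 - 160 = -159
sqrt(|disc|) = sqrt(159) = 12.6095
Real part = -1/(2*5) = -0.1000
Imag part = 12.6095/(2*5) = 1.2610

-0.1000 ± 1.2610i


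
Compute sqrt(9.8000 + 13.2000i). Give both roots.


|z| = sqrt(96.04+174.24) = 16.4402
sqrt((|z|+a)/2) = sqrt((16.4402+9.8)/2) = sqrt(13.1201) = 3.6222
sqrt((|z|-a)/2) = sqrt((16.4402-9.8)/2) = sqrt(3.3201) = 1.8221

±(3.6222 + 1.8221i) i.e. 3.6222 + 1.8221i and -3.6222 - 1.8221i


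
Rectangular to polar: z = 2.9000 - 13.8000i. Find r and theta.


r = sqrt(8.41+190.44) = sqrt(198.85) = 14.1014
theta = atan2(-13.8, 2.9) = -78.1323 degrees

r = 14.1014, theta = -78.1323 degrees


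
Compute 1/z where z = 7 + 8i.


|z|^2 = 49+64 = 113
1/z = (7 - 8i)/113

1/z = 0.0619 - 0.0708i


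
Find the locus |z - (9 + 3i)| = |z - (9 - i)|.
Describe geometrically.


Equal distances means the locus is the perpendicular bisector of z1 and z2.
Midpoint = ((9+9)/2, (3+(-1))/2) = (9.0000, 1.0000)

Perpendicular bisector through (9.0000, 1.0000)


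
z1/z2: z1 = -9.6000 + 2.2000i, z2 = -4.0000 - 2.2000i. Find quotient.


Conjugate of z2 = -4.0000 + 2.2000i
Numerator: (-9.6000 + 2.2000i)(-4.0000 + 2.2000i) = 33.5600 - 29.9200i
Denominator: (-4)^2 + (-2.2)^2 = 20.84
Result = (33.5600 - 29.9200i)/20.84

1.6104 - 1.4357i


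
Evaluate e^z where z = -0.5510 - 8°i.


e^-0.5510 = 0.5764
cos(-8°) = 0.9903
sin(-8°) = -0.1392
Real = 0.5764*0.9903 = 0.5708
Imag = 0.5764*(-0.1392) = -0.0802

0.5708 - 0.0802i


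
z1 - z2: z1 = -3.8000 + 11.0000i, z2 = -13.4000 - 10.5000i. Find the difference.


Real: -3.8 + 13.4 = 9.6
Imag: 11 + 10.5 = 21.5

9.6000 + 21.5000i


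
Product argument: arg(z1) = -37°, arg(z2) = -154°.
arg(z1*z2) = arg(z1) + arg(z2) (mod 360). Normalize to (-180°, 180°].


arg(z1*z2) = -37° - 154° = -191°
Normalized to (-180°, 180°]: 169°

169°


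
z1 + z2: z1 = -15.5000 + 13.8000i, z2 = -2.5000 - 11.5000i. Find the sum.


Real: -15.5 - 2.5 = -18
Imag: 13.8 - 11.5 = 2.3

-18.0000 + 2.3000i


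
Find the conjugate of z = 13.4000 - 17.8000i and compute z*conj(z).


z_bar = 13.4000 + 17.8000i
z*z_bar = 13.4^2 + (-17.8)^2 = 179.56 + 316.84 = 496.4

z_bar = 13.4000 + 17.8000i, z*z_bar = 496.4


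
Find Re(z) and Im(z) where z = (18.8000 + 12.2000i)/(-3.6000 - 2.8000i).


Multiply by conjugate: (18.8000 + 12.2000i)(-3.6000 + 2.8000i) / ((-3.6)^2 + (-2.8)^2)
Numerator real = 18.8*(-3.6) + 12.2*(-2.8) = -101.84
Numerator imag = 12.2*(-3.6) - 18.8*(-2.8) = 8.72
Denominator = 20.8
Re(z) = -101.84/20.8 = -4.8962
Im(z) = 8.72/20.8 = 0.4192

Re(z) = -4.8962, Im(z) = 0.4192


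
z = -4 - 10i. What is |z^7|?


|z| = sqrt(16+100) = sqrt(116) = 10.7703
|z^7| = |z|^7 = (sqrt(116))^7 = 116^3 * sqrt(116) = 1560896*sqrt(116)

|z^7| = 1560896*sqrt(116) ≈ 16811364.4136


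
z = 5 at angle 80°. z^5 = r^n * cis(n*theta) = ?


r^5 = 5^5 = 3125
n*theta = 5*80° = 400° = 40° (mod 360)
a = 3125*cos(40°) = 2393.8889
b = 3125*sin(40°) = 2008.7113

3125 cis(40°) = 2393.8889 + 2008.7113i


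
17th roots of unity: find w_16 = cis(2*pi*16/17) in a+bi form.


Angle = 360*16/17 = 338.8235°
a = cos(338.8235°) = 0.9325
b = sin(338.8235°) = -0.3612

0.9325 - 0.3612i


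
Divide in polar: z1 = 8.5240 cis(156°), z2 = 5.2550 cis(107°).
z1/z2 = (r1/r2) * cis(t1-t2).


r = 8.5240 / 5.2550 = 1.6221
theta = 156° - 107° = 49° = 49° (mod 360)

1.6221 cis(49°)


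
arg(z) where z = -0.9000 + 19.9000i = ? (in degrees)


Re = -0.9, Im = 19.9
arg = atan2(19.9, -0.9) = 92.5895 degrees

arg(z) = 92.5895 degrees


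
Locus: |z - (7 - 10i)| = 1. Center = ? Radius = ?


|z - z0| = r is a circle with center z0 and radius r.
Center = (7, -10), radius = 1

Circle with center (7, -10) and radius 1


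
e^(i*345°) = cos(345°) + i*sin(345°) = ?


cos(345°) = 0.9659
sin(345°) = -0.2588

e^(i*345°) = 0.9659 - 0.2588i


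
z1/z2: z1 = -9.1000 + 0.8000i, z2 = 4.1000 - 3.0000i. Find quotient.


Conjugate of z2 = 4.1000 + 3.0000i
Numerator: (-9.1000 + 0.8000i)(4.1000 + 3.0000i) = -39.7100 - 24.0200i
Denominator: 4.1^2 + (-3)^2 = 25.81
Result = (-39.7100 - 24.0200i)/25.81

-1.5386 - 0.9306i


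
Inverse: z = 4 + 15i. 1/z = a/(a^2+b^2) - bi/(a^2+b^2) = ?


|z|^2 = 16+225 = 241
1/z = (4 - 15i)/241

1/z = 0.0166 - 0.0622i


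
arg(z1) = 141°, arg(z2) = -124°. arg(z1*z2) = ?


arg(z1*z2) = 141° - 124° = 17°
Normalized to (-180°, 180°]: 17°

17°


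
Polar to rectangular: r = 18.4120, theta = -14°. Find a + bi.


a = 18.4120*cos(-14°) = 18.4120*0.970296 = 17.8651
b = 18.4120*sin(-14°) = 18.4120*(-0.241922) = -4.4543

17.8651 - 4.4543i


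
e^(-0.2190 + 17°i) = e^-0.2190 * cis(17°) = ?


e^-0.2190 = 0.8033
cos(17°) = 0.9563
sin(17°) = 0.2924
Real = 0.8033*0.9563 = 0.7682
Imag = 0.8033*0.2924 = 0.2349

0.7682 + 0.2349i


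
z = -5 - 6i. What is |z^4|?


|z| = sqrt(25+36) = sqrt(61) = 7.8102
|z^4| = |z|^4 = (sqrt(61))^4 = 61^2 = 3721

|z^4| = 3721


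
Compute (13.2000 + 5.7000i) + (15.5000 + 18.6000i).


Real: 13.2 + 15.5 = 28.7
Imag: 5.7 + 18.6 = 24.3

28.7000 + 24.3000i


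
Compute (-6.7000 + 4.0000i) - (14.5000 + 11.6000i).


Real: -6.7 - 14.5 = -21.2
Imag: 4 - 11.6 = -7.6

-21.2000 - 7.6000i


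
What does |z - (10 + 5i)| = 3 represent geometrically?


|z - z0| = r is a circle with center z0 and radius r.
Center = (10, 5), radius = 3

Circle with center (10, 5) and radius 3


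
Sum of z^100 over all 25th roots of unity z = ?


The roots are w_k = w^k with w = e^(2*pi*i/25), and (w^k)^100 = (w^100)^k.
So S = 1 + u + u^2 + ... + u^(24) with u = w^100.
100 = 4*25 + 0, so 100 is a multiple of 25 and u = (w^25)^4 = 1.
Every one of the 25 terms equals 1: S = 25

S = 25


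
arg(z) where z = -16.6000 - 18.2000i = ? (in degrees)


Re = -16.6, Im = -18.2
arg = atan2(-18.2, -16.6) = -132.3676 degrees

arg(z) = -132.3676 degrees


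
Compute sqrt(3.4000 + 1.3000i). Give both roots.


|z| = sqrt(11.56+1.69) = 3.6401
sqrt((|z|+a)/2) = sqrt((3.6401+3.4)/2) = sqrt(3.5200) = 1.8762
sqrt((|z|-a)/2) = sqrt((3.6401-3.4)/2) = sqrt(0.1200) = 0.3464

±(1.8762 + 0.3464i) i.e. 1.8762 + 0.3464i and -1.8762 - 0.3464i


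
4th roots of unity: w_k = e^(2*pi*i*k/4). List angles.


The 4th roots of unity are cis(360k/4°) for k=0..3
Angle step = 360/4 = 90°
Primitive root: cis(90°)
Primitive root = 0 + 1.0000i

4 roots at angles: 0°, 90°, 180°, 270°


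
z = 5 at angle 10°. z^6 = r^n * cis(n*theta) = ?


r^6 = 5^6 = 15625
n*theta = 6*10° = 60° = 60° (mod 360)
a = 15625*cos(60°) = 7812.5000
b = 15625*sin(60°) = 13531.6469

15625 cis(60°) = 7812.5000 + 13531.6469i


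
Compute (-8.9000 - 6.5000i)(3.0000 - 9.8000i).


Real = -8.9*3 - (-6.5)*(-9.8) = -26.7 - 63.7 = -90.4
Imag = -8.9*(-9.8) + 3*(-6.5) = 87.22 - (19.5) = 67.72

-90.4000 + 67.7200i


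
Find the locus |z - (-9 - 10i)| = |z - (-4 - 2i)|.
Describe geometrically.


Equal distances means the locus is the perpendicular bisector of z1 and z2.
Midpoint = ((-9+(-4))/2, (-10+(-2))/2) = (-6.5000, -6.0000)

Perpendicular bisector through (-6.5000, -6.0000)


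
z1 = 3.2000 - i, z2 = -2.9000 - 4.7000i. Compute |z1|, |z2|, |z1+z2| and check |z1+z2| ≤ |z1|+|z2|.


|z1| = sqrt(3.2^2 + (-1)^2) = sqrt(11.24) = 3.3526
|z2| = sqrt((-2.9)^2 + (-4.7)^2) = sqrt(30.5) = 5.5227
z1+z2 = 0.3000 - 5.7000i
|z1+z2| = sqrt(32.58) = 5.7079
|z1|+|z2| = 3.3526 + 5.5227 = 8.8753

|z1+z2| = 5.7079 ≤ |z1|+|z2| = 8.8753 (verified)


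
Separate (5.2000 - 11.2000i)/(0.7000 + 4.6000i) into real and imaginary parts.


Multiply by conjugate: (5.2000 - 11.2000i)(0.7000 - 4.6000i) / (0.7^2 + 4.6^2)
Numerator real = 5.2*0.7 - (11.2)*4.6 = -47.88
Numerator imag = -11.2*0.7 - 5.2*4.6 = -31.76
Denominator = 21.65
Re(z) = -47.88/21.65 = -2.2115
Im(z) = -31.76/21.65 = -1.4670

Re(z) = -2.2115, Im(z) = -1.4670


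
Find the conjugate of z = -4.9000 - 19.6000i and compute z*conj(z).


z_bar = -4.9000 + 19.6000i
z*z_bar = (-4.9)^2 + (-19.6)^2 = 24.01 + 384.16 = 408.17

z_bar = -4.9000 + 19.6000i, z*z_bar = 408.17


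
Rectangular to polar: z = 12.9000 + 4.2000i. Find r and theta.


r = sqrt(166.41+17.64) = sqrt(184.05) = 13.5665
theta = atan2(4.2, 12.9) = 18.0343 degrees

r = 13.5665, theta = 18.0343 degrees


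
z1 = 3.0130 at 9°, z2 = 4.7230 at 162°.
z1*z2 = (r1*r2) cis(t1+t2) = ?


r = 3.0130 * 4.7230 = 14.2304
theta = 9° + 162° = 171° = 171° (mod 360)

14.2304 cis(171°)


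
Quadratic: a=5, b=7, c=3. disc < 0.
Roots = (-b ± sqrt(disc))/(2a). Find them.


disc = 7^2 - 4*5*3 = 49 - 60 = -11
sqrt(|disc|) = sqrt(11) = 3.3166
Real part = -7/(2*5) = -0.7000
Imag part = 3.3166/(2*5) = 0.3317

-0.7000 ± 0.3317i


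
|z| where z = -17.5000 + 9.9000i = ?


|z| = sqrt((-17.5)^2 + 9.9^2) = sqrt(306.25 + 98.01) = sqrt(404.26) = 20.1062

|z| = 20.1062


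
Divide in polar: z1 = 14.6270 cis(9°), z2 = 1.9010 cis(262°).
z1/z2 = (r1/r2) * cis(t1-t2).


r = 14.6270 / 1.9010 = 7.6944
theta = 9° - 262° = -253° = 107° (mod 360)

7.6944 cis(107°)


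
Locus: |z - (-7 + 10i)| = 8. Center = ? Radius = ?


|z - z0| = r is a circle with center z0 and radius r.
Center = (-7, 10), radius = 8

Circle with center (-7, 10) and radius 8


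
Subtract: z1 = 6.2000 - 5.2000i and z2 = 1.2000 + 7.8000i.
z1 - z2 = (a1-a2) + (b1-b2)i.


Real: 6.2 - 1.2 = 5
Imag: -5.2 - 7.8 = -13

5.0000 - 13.0000i


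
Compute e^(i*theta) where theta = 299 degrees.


cos(299°) = 0.4848
sin(299°) = -0.8746

e^(i*299°) = 0.4848 - 0.8746i


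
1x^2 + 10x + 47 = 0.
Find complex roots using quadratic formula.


disc = 10^2 - 4*1*47 = 100 - 188 = -88
sqrt(|disc|) = sqrt(88) = 9.3808
Real part = -10/(2*1) = -5.0000
Imag part = 9.3808/(2*1) = 4.6904

-5.0000 ± 4.6904i


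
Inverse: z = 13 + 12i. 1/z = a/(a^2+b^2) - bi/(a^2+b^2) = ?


|z|^2 = 169+144 = 313
1/z = (13 - 12i)/313

1/z = 0.0415 - 0.0383i


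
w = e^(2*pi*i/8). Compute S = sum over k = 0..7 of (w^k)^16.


The roots are w_k = w^k with w = e^(2*pi*i/8), and (w^k)^16 = (w^16)^k.
So S = 1 + u + u^2 + ... + u^(7) with u = w^16.
16 = 2*8 + 0, so 16 is a multiple of 8 and u = (w^8)^2 = 1.
Every one of the 8 terms equals 1: S = 8

S = 8


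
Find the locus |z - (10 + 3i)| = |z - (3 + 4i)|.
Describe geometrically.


Equal distances means the locus is the perpendicular bisector of z1 and z2.
Midpoint = ((10+3)/2, (3+4)/2) = (6.5000, 3.5000)

Perpendicular bisector through (6.5000, 3.5000)


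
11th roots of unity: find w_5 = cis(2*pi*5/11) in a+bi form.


Angle = 360*5/11 = 163.6364°
a = cos(163.6364°) = -0.9595
b = sin(163.6364°) = 0.2817

-0.9595 + 0.2817i


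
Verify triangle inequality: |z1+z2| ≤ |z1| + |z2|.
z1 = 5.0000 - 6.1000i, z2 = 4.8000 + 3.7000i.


|z1| = sqrt(5^2 + (-6.1)^2) = sqrt(62.21) = 7.8873
|z2| = sqrt(4.8^2 + 3.7^2) = sqrt(36.73) = 6.0605
z1+z2 = 9.8000 - 2.4000i
|z1+z2| = sqrt(101.8) = 10.0896
|z1|+|z2| = 7.8873 + 6.0605 = 13.9478

|z1+z2| = 10.0896 ≤ |z1|+|z2| = 13.9478 (verified)


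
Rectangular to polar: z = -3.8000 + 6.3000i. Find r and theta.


r = sqrt(14.44+39.69) = sqrt(54.13) = 7.3573
theta = atan2(6.3, -3.8) = 121.0973 degrees

r = 7.3573, theta = 121.0973 degrees


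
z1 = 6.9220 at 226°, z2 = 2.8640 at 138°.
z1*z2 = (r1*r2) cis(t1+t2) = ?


r = 6.9220 * 2.8640 = 19.8246
theta = 226° + 138° = 364° = 4° (mod 360)

19.8246 cis(4°)


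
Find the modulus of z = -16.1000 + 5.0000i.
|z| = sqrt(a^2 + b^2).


|z| = sqrt((-16.1)^2 + 5^2) = sqrt(259.21 + 25) = sqrt(284.21) = 16.8585

|z| = 16.8585


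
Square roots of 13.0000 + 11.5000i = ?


|z| = sqrt(169+132.25) = 17.3566
sqrt((|z|+a)/2) = sqrt((17.3566+13)/2) = sqrt(15.1783) = 3.8959
sqrt((|z|-a)/2) = sqrt((17.3566-13)/2) = sqrt(2.1783) = 1.4759

±(3.8959 + 1.4759i) i.e. 3.8959 + 1.4759i and -3.8959 - 1.4759i


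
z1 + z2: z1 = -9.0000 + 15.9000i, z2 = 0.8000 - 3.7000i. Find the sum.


Real: -9 + 0.8 = -8.2
Imag: 15.9 - 3.7 = 12.2

-8.2000 + 12.2000i


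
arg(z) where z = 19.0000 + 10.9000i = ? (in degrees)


Re = 19, Im = 10.9
arg = atan2(10.9, 19) = 29.8422 degrees

arg(z) = 29.8422 degrees


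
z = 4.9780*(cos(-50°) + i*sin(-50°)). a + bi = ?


a = 4.9780*cos(-50°) = 4.9780*0.64279 = 3.1998
b = 4.9780*sin(-50°) = 4.9780*(-0.766044) = -3.8134

3.1998 - 3.8134i


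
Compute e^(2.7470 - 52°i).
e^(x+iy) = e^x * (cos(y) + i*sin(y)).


e^2.7470 = 15.5958
cos(-52°) = 0.61566
sin(-52°) = -0.78801
Real = 15.5958*0.61566 = 9.6017
Imag = 15.5958*(-0.78801) = -12.2896

9.6017 - 12.2896i


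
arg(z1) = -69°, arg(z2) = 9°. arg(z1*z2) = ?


arg(z1*z2) = -69° + 9° = -60°
Normalized to (-180°, 180°]: -60°

-60°


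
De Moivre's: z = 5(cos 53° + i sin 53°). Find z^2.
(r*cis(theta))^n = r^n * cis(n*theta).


r^2 = 5^2 = 25
n*theta = 2*53° = 106° = 106° (mod 360)
a = 25*cos(106°) = -6.8909
b = 25*sin(106°) = 24.0315

25 cis(106°) = -6.8909 + 24.0315i


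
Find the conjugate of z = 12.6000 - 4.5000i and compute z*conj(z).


z_bar = 12.6000 + 4.5000i
z*z_bar = 12.6^2 + (-4.5)^2 = 158.76 + 20.25 = 179.01

z_bar = 12.6000 + 4.5000i, z*z_bar = 179.01


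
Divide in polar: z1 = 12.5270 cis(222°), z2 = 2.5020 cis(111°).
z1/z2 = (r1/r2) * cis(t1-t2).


r = 12.5270 / 2.5020 = 5.0068
theta = 222° - 111° = 111° = 111° (mod 360)

5.0068 cis(111°)


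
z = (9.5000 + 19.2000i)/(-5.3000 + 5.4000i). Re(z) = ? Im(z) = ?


Multiply by conjugate: (9.5000 + 19.2000i)(-5.3000 - 5.4000i) / ((-5.3)^2 + 5.4^2)
Numerator real = 9.5*(-5.3) + 19.2*5.4 = 53.33
Numerator imag = 19.2*(-5.3) - 9.5*5.4 = -153.06
Denominator = 57.25
Re(z) = 53.33/57.25 = 0.9315
Im(z) = -153.06/57.25 = -2.6735

Re(z) = 0.9315, Im(z) = -2.6735


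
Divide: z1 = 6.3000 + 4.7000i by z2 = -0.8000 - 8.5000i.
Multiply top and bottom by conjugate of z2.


Conjugate of z2 = -0.8000 + 8.5000i
Numerator: (6.3000 + 4.7000i)(-0.8000 + 8.5000i) = -44.9900 + 49.7900i
Denominator: (-0.8)^2 + (-8.5)^2 = 72.89
Result = (-44.9900 + 49.7900i)/72.89

-0.6172 + 0.6831i


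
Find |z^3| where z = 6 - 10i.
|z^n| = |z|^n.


|z| = sqrt(36+100) = sqrt(136) = 11.6619
|z^3| = |z|^3 = (sqrt(136))^3 = 136*sqrt(136)

|z^3| = 136*sqrt(136) ≈ 1586.0189


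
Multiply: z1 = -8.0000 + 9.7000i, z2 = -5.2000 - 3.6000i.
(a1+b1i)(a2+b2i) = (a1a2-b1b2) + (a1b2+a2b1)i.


Real = -8*(-5.2) - 9.7*(-3.6) = 41.6 - (-34.92) = 76.52
Imag = -8*(-3.6) - (5.2)*9.7 = 28.8 - (50.44) = -21.64

76.5200 - 21.6400i


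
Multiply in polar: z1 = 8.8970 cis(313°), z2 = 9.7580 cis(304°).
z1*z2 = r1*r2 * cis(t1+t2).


r = 8.8970 * 9.7580 = 86.8169
theta = 313° + 304° = 617° = 257° (mod 360)

86.8169 cis(257°)


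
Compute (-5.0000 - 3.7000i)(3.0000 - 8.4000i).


Real = -5*3 - (-3.7)*(-8.4) = -15 - 31.08 = -46.08
Imag = -5*(-8.4) + 3*(-3.7) = 42 - (11.1) = 30.9

-46.0800 + 30.9000i


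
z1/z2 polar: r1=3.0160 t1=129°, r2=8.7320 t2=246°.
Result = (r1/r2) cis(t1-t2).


r = 3.0160 / 8.7320 = 0.3454
theta = 129° - 246° = -117° = 243° (mod 360)

0.3454 cis(243°)


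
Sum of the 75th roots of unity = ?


The sum of all 75th roots of unity is 0.
Geometric series: (1 - w^75)/(1 - w) = (1-1)/(1-w) = 0 since w^75 = 1, w ≠ 1.
Alternatively: coefficient of z^74 in z^75 - 1 is 0.

0


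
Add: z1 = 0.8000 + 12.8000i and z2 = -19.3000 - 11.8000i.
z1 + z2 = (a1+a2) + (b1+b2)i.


Real: 0.8 - 19.3 = -18.5
Imag: 12.8 - 11.8 = 1

-18.5000 + i


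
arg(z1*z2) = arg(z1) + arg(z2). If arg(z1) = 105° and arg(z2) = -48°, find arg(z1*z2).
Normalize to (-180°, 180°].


arg(z1*z2) = 105° - 48° = 57°
Normalized to (-180°, 180°]: 57°

57°


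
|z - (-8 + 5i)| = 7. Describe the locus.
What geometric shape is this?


|z - z0| = r is a circle with center z0 and radius r.
Center = (-8, 5), radius = 7

Circle with center (-8, 5) and radius 7


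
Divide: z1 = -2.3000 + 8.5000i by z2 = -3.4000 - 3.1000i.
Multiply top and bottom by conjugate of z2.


Conjugate of z2 = -3.4000 + 3.1000i
Numerator: (-2.3000 + 8.5000i)(-3.4000 + 3.1000i) = -18.5300 - 36.0300i
Denominator: (-3.4)^2 + (-3.1)^2 = 21.17
Result = (-18.5300 - 36.0300i)/21.17

-0.8753 - 1.7019i


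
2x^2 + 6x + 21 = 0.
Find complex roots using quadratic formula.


disc = 6^2 - 4*2*21 = 36 - 168 = -132
sqrt(|disc|) = sqrt(132) = 11.4891
Real part = -6/(2*2) = -1.5000
Imag part = 11.4891/(2*2) = 2.8723

-1.5000 ± 2.8723i


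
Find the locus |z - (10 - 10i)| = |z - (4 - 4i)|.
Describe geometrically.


Equal distances means the locus is the perpendicular bisector of z1 and z2.
Midpoint = ((10+4)/2, (-10+(-4))/2) = (7.0000, -7.0000)

Perpendicular bisector through (7.0000, -7.0000)


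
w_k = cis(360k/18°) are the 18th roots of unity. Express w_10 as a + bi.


Angle = 360*10/18 = 200°
a = cos(200°) = -0.9397
b = sin(200°) = -0.3420

-0.9397 - 0.3420i


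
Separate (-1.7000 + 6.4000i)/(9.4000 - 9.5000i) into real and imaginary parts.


Multiply by conjugate: (-1.7000 + 6.4000i)(9.4000 + 9.5000i) / (9.4^2 + (-9.5)^2)
Numerator real = -1.7*9.4 + 6.4*(-9.5) = -76.78
Numerator imag = 6.4*9.4 - (-1.7)*(-9.5) = 44.01
Denominator = 178.61
Re(z) = -76.78/178.61 = -0.4299
Im(z) = 44.01/178.61 = 0.2464

Re(z) = -0.4299, Im(z) = 0.2464


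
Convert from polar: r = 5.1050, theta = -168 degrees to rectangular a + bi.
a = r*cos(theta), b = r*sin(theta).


a = 5.1050*cos(-168°) = 5.1050*(-0.978148) = -4.9934
b = 5.1050*sin(-168°) = 5.1050*(-0.20791) = -1.0614

-4.9934 - 1.0614i


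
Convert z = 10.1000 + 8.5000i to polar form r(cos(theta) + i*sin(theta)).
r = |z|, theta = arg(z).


r = sqrt(102.01+72.25) = sqrt(174.26) = 13.2008
theta = atan2(8.5, 10.1) = 40.0834 degrees

r = 13.2008, theta = 40.0834 degrees


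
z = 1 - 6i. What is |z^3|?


|z| = sqrt(1+36) = sqrt(37) = 6.0828
|z^3| = |z|^3 = (sqrt(37))^3 = 37*sqrt(37)

|z^3| = 37*sqrt(37) ≈ 225.0622


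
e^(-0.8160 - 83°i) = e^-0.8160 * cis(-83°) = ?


e^-0.8160 = 0.4422
cos(-83°) = 0.1219
sin(-83°) = -0.9925
Real = 0.4422*0.1219 = 0.0539
Imag = 0.4422*(-0.9925) = -0.4389

0.0539 - 0.4389i


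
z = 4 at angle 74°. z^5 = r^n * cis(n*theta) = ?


r^5 = 4^5 = 1024
n*theta = 5*74° = 370° = 10° (mod 360)
a = 1024*cos(10°) = 1008.4431
b = 1024*sin(10°) = 177.8157

1024 cis(10°) = 1008.4431 + 177.8157i


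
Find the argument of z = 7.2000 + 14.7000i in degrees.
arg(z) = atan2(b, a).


Re = 7.2, Im = 14.7
arg = atan2(14.7, 7.2) = 63.9046 degrees

arg(z) = 63.9046 degrees


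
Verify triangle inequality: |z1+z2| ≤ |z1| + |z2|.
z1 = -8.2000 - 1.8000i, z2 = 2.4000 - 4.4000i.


|z1| = sqrt((-8.2)^2 + (-1.8)^2) = sqrt(70.48) = 8.3952
|z2| = sqrt(2.4^2 + (-4.4)^2) = sqrt(25.12) = 5.0120
z1+z2 = -5.8000 - 6.2000i
|z1+z2| = sqrt(72.08) = 8.4900
|z1|+|z2| = 8.3952 + 5.0120 = 13.4072

|z1+z2| = 8.4900 ≤ |z1|+|z2| = 13.4072 (verified)


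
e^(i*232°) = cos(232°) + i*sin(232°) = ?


cos(232°) = -0.6157
sin(232°) = -0.7880

e^(i*232°) = -0.6157 - 0.7880i


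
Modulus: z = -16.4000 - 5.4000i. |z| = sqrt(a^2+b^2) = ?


|z| = sqrt((-16.4)^2 + (-5.4)^2) = sqrt(268.96 + 29.16) = sqrt(298.12) = 17.2662

|z| = 17.2662


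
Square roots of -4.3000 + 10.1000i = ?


|z| = sqrt(18.49+102.01) = 10.9772
sqrt((|z|+a)/2) = sqrt((10.9772+(-4.3))/2) = sqrt(3.3386) = 1.8272
sqrt((|z|-a)/2) = sqrt((10.9772-(-4.3))/2) = sqrt(7.6386) = 2.7638

±(1.8272 + 2.7638i) i.e. 1.8272 + 2.7638i and -1.8272 - 2.7638i


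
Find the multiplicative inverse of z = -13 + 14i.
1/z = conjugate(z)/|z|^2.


|z|^2 = 169+196 = 365
1/z = (-13 - 14i)/365

1/z = -0.0356 - 0.0384i


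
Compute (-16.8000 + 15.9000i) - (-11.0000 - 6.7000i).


Real: -16.8 + 11 = -5.8
Imag: 15.9 + 6.7 = 22.6

-5.8000 + 22.6000i


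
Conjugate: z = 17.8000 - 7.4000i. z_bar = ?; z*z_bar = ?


z_bar = 17.8000 + 7.4000i
z*z_bar = 17.8^2 + (-7.4)^2 = 316.84 + 54.76 = 371.6

z_bar = 17.8000 + 7.4000i, z*z_bar = 371.6


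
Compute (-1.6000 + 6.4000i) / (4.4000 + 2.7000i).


Conjugate of z2 = 4.4000 - 2.7000i
Numerator: (-1.6000 + 6.4000i)(4.4000 - 2.7000i) = 10.2400 + 32.4800i
Denominator: 4.4^2 + 2.7^2 = 26.65
Result = (10.2400 + 32.4800i)/26.65

0.3842 + 1.2188i


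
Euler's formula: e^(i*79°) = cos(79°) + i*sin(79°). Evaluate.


cos(79°) = 0.1908
sin(79°) = 0.9816

e^(i*79°) = 0.1908 + 0.9816i


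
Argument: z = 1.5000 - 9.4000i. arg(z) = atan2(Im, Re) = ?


Re = 1.5, Im = -9.4
arg = atan2(-9.4, 1.5) = -80.9335 degrees

arg(z) = -80.9335 degrees


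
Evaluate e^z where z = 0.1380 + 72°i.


e^0.1380 = 1.1480
cos(72°) = 0.309
sin(72°) = 0.95106
Real = 1.1480*0.309 = 0.3547
Imag = 1.1480*0.95106 = 1.0918

0.3547 + 1.0918i


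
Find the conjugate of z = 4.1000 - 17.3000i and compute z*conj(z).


z_bar = 4.1000 + 17.3000i
z*z_bar = 4.1^2 + (-17.3)^2 = 16.81 + 299.29 = 316.1

z_bar = 4.1000 + 17.3000i, z*z_bar = 316.1


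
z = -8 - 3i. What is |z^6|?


|z| = sqrt(64+9) = sqrt(73) = 8.5440
|z^6| = |z|^6 = (sqrt(73))^6 = 73^3 = 389017

|z^6| = 389017


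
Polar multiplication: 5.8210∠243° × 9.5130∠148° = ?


r = 5.8210 * 9.5130 = 55.3752
theta = 243° + 148° = 391° = 31° (mod 360)

55.3752 cis(31°)


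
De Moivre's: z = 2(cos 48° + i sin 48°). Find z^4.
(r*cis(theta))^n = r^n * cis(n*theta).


r^4 = 2^4 = 16
n*theta = 4*48° = 192° = 192° (mod 360)
a = 16*cos(192°) = -15.6504
b = 16*sin(192°) = -3.3266

16 cis(192°) = -15.6504 - 3.3266i


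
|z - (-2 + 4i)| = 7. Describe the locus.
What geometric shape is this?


|z - z0| = r is a circle with center z0 and radius r.
Center = (-2, 4), radius = 7

Circle with center (-2, 4) and radius 7


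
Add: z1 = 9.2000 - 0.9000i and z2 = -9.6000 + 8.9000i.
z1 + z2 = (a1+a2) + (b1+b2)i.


Real: 9.2 - 9.6 = -0.4
Imag: -0.9 + 8.9 = 8

-0.4000 + 8.0000i


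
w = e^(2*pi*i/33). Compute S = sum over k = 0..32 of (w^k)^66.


The roots are w_k = w^k with w = e^(2*pi*i/33), and (w^k)^66 = (w^66)^k.
So S = 1 + u + u^2 + ... + u^(32) with u = w^66.
66 = 2*33 + 0, so 66 is a multiple of 33 and u = (w^33)^2 = 1.
Every one of the 33 terms equals 1: S = 33

S = 33


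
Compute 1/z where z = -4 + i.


|z|^2 = 16+1 = 17
1/z = (-4 - 1i)/17

1/z = -0.2353 - 0.0588i


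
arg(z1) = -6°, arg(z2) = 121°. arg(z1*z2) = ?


arg(z1*z2) = -6° + 121° = 115°
Normalized to (-180°, 180°]: 115°

115°


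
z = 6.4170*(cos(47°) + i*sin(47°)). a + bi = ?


a = 6.4170*cos(47°) = 6.4170*0.682 = 4.3764
b = 6.4170*sin(47°) = 6.4170*0.73135 = 4.6931

4.3764 + 4.6931i


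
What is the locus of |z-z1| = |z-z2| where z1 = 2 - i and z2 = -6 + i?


Equal distances means the locus is the perpendicular bisector of z1 and z2.
Midpoint = ((2+(-6))/2, (-1+1)/2) = (-2.0000, 0)

Perpendicular bisector through (-2.0000, 0)


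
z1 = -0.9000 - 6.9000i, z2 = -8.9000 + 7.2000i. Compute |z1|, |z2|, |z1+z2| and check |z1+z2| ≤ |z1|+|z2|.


|z1| = sqrt((-0.9)^2 + (-6.9)^2) = sqrt(48.42) = 6.9584
|z2| = sqrt((-8.9)^2 + 7.2^2) = sqrt(131.05) = 11.4477
z1+z2 = -9.8000 + 0.3000i
|z1+z2| = sqrt(96.13) = 9.8046
|z1|+|z2| = 6.9584 + 11.4477 = 18.4061

|z1+z2| = 9.8046 ≤ |z1|+|z2| = 18.4061 (verified)


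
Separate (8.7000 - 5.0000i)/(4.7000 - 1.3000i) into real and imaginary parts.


Multiply by conjugate: (8.7000 - 5.0000i)(4.7000 + 1.3000i) / (4.7^2 + (-1.3)^2)
Numerator real = 8.7*4.7 - (5)*(-1.3) = 47.39
Numerator imag = -5*4.7 - 8.7*(-1.3) = -12.19
Denominator = 23.78
Re(z) = 47.39/23.78 = 1.9929
Im(z) = -12.19/23.78 = -0.5126

Re(z) = 1.9929, Im(z) = -0.5126


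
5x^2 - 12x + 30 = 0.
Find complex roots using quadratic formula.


disc = (-12)^2 - 4*5*30 = 144 - 600 = -456
sqrt(|disc|) = sqrt(456) = 21.3542
Real part = 12/(2*5) = 1.2000
Imag part = 21.3542/(2*5) = 2.1354

1.2000 ± 2.1354i


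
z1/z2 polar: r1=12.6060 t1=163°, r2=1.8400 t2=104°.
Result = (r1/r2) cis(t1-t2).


r = 12.6060 / 1.8400 = 6.8511
theta = 163° - 104° = 59° = 59° (mod 360)

6.8511 cis(59°)


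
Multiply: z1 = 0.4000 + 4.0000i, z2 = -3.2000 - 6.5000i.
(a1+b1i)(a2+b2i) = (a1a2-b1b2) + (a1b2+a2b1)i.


Real = 0.4*(-3.2) - 4*(-6.5) = -1.28 - (-26) = 24.72
Imag = 0.4*(-6.5) - (3.2)*4 = -2.6 - (12.8) = -15.4

24.7200 - 15.4000i


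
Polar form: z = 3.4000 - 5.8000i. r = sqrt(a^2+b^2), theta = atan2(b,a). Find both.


r = sqrt(11.56+33.64) = sqrt(45.2) = 6.7231
theta = atan2(-5.8, 3.4) = -59.6209 degrees

r = 6.7231, theta = -59.6209 degrees


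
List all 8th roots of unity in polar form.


The 8th roots of unity are cis(360k/8°) for k=0..7
Angle step = 360/8 = 45°
Primitive root: cis(45°)
Primitive root = 0.7071 + 0.7071i

8 roots at angles: 0°, 45°, 90°, 135°, 180°, 225°, 270°, 315°


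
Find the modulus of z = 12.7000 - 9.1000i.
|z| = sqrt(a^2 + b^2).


|z| = sqrt(12.7^2 + (-9.1)^2) = sqrt(161.29 + 82.81) = sqrt(244.1) = 15.6237

|z| = 15.6237


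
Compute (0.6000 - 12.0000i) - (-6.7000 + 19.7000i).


Real: 0.6 + 6.7 = 7.3
Imag: -12 - 19.7 = -31.7

7.3000 - 31.7000i


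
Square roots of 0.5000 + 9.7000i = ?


|z| = sqrt(0.25+94.09) = 9.7129
sqrt((|z|+a)/2) = sqrt((9.7129+0.5)/2) = sqrt(5.1064) = 2.2597
sqrt((|z|-a)/2) = sqrt((9.7129-0.5)/2) = sqrt(4.6064) = 2.1463

±(2.2597 + 2.1463i) i.e. 2.2597 + 2.1463i and -2.2597 - 2.1463i


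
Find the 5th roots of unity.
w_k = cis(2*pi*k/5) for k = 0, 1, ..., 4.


The 5th roots of unity are cis(360k/5°) for k=0..4
Angle step = 360/5 = 72°
Primitive root: cis(72°)
Primitive root = 0.3090 + 0.9511i

5 roots at angles: 0°, 72°, 144°, 216°, 288°


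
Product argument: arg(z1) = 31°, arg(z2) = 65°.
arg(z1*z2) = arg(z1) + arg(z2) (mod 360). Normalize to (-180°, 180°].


arg(z1*z2) = 31° + 65° = 96°
Normalized to (-180°, 180°]: 96°

96°


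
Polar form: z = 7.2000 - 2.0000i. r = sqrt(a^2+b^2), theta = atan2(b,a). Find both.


r = sqrt(51.84+4) = sqrt(55.84) = 7.4726
theta = atan2(-2, 7.2) = -15.5241 degrees

r = 7.4726, theta = -15.5241 degrees


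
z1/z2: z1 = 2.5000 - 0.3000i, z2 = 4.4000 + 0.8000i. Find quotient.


Conjugate of z2 = 4.4000 - 0.8000i
Numerator: (2.5000 - 0.3000i)(4.4000 - 0.8000i) = 10.7600 - 3.3200i
Denominator: 4.4^2 + 0.8^2 = 20
Result = (10.7600 - 3.3200i)/20

0.5380 - 0.1660i


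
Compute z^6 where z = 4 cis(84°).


r^6 = 4^6 = 4096
n*theta = 6*84° = 504° = 144° (mod 360)
a = 4096*cos(144°) = -3313.7336
b = 4096*sin(144°) = 2407.5684

4096 cis(144°) = -3313.7336 + 2407.5684i


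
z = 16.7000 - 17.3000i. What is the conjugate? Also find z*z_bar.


z_bar = 16.7000 + 17.3000i
z*z_bar = 16.7^2 + (-17.3)^2 = 278.89 + 299.29 = 578.18

z_bar = 16.7000 + 17.3000i, z*z_bar = 578.18


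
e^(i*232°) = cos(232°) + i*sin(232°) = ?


cos(232°) = -0.6157
sin(232°) = -0.7880

e^(i*232°) = -0.6157 - 0.7880i


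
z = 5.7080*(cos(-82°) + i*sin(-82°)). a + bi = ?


a = 5.7080*cos(-82°) = 5.7080*0.13917 = 0.7944
b = 5.7080*sin(-82°) = 5.7080*(-0.99027) = -5.6525

0.7944 - 5.6525i


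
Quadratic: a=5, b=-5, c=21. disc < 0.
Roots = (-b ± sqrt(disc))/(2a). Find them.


disc = (-5)^2 - 4*5*21 = 25 - 420 = -395
sqrt(|disc|) = sqrt(395) = 19.8746
Real part = 5/(2*5) = 0.5000
Imag part = 19.8746/(2*5) = 1.9875

0.5000 ± 1.9875i


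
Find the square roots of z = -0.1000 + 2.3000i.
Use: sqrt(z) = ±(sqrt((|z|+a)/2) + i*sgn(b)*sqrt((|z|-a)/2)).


|z| = sqrt(0.01+5.29) = 2.3022
sqrt((|z|+a)/2) = sqrt((2.3022+(-0.1))/2) = sqrt(1.1011) = 1.0493
sqrt((|z|-a)/2) = sqrt((2.3022-(-0.1))/2) = sqrt(1.2011) = 1.0959

±(1.0493 + 1.0959i) i.e. 1.0493 + 1.0959i and -1.0493 - 1.0959i


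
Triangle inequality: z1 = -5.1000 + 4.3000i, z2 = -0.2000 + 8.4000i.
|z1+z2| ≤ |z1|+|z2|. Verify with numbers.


|z1| = sqrt((-5.1)^2 + 4.3^2) = sqrt(44.5) = 6.6708
|z2| = sqrt((-0.2)^2 + 8.4^2) = sqrt(70.6) = 8.4024
z1+z2 = -5.3000 + 12.7000i
|z1+z2| = sqrt(189.38) = 13.7615
|z1|+|z2| = 6.6708 + 8.4024 = 15.0732

|z1+z2| = 13.7615 ≤ |z1|+|z2| = 15.0732 (verified)


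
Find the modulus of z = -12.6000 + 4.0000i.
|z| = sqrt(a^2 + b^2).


|z| = sqrt((-12.6)^2 + 4^2) = sqrt(158.76 + 16) = sqrt(174.76) = 13.2197

|z| = 13.2197


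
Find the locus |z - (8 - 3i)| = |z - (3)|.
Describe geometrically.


Equal distances means the locus is the perpendicular bisector of z1 and z2.
Midpoint = ((8+3)/2, (-3+0)/2) = (5.5000, -1.5000)

Perpendicular bisector through (5.5000, -1.5000)


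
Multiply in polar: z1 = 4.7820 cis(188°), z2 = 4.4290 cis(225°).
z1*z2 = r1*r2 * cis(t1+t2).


r = 4.7820 * 4.4290 = 21.1795
theta = 188° + 225° = 413° = 53° (mod 360)

21.1795 cis(53°)


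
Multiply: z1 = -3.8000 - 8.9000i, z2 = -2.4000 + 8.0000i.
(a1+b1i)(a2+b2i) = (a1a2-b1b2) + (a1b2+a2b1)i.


Real = -3.8*(-2.4) - (-8.9)*8 = 9.12 - (-71.2) = 80.32
Imag = -3.8*8 - (2.4)*(-8.9) = -30.4 + 21.36 = -9.04

80.3200 - 9.0400i


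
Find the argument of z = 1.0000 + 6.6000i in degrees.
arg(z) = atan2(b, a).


Re = 1, Im = 6.6
arg = atan2(6.6, 1) = 81.3844 degrees

arg(z) = 81.3844 degrees


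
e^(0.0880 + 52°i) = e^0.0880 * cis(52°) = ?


e^0.0880 = 1.0920
cos(52°) = 0.6157
sin(52°) = 0.788
Real = 1.0920*0.6157 = 0.6723
Imag = 1.0920*0.788 = 0.8605

0.6723 + 0.8605i


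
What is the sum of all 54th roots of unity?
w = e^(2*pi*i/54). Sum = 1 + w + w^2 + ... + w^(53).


The sum of all 54th roots of unity is 0.
Geometric series: (1 - w^54)/(1 - w) = (1-1)/(1-w) = 0 since w^54 = 1, w ≠ 1.
Alternatively: coefficient of z^53 in z^54 - 1 is 0.

0


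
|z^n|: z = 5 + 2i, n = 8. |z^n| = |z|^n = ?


|z| = sqrt(25+4) = sqrt(29) = 5.3852
|z^8| = |z|^8 = (sqrt(29))^8 = 29^4 = 707281

|z^8| = 707281


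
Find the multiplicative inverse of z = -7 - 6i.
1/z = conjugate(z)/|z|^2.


|z|^2 = 49+36 = 85
1/z = (-7 + 6i)/85

1/z = -0.0824 + 0.0706i


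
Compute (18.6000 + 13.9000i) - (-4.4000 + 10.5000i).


Real: 18.6 + 4.4 = 23
Imag: 13.9 - 10.5 = 3.4

23.0000 + 3.4000i


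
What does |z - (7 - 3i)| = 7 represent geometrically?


|z - z0| = r is a circle with center z0 and radius r.
Center = (7, -3), radius = 7

Circle with center (7, -3) and radius 7


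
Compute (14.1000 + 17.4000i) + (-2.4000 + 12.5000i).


Real: 14.1 - 2.4 = 11.7
Imag: 17.4 + 12.5 = 29.9

11.7000 + 29.9000i


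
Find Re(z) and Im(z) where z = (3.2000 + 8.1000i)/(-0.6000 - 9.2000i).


Multiply by conjugate: (3.2000 + 8.1000i)(-0.6000 + 9.2000i) / ((-0.6)^2 + (-9.2)^2)
Numerator real = 3.2*(-0.6) + 8.1*(-9.2) = -76.44
Numerator imag = 8.1*(-0.6) - 3.2*(-9.2) = 24.58
Denominator = 85
Re(z) = -76.44/85 = -0.8993
Im(z) = 24.58/85 = 0.2892

Re(z) = -0.8993, Im(z) = 0.2892


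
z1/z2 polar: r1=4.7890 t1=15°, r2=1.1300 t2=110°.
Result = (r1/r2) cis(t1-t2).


r = 4.7890 / 1.1300 = 4.2381
theta = 15° - 110° = -95° = 265° (mod 360)

4.2381 cis(265°)


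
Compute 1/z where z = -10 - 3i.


|z|^2 = 100+9 = 109
1/z = (-10 + 3i)/109

1/z = -0.0917 + 0.0275i


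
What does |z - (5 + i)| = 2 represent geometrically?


|z - z0| = r is a circle with center z0 and radius r.
Center = (5, 1), radius = 2

Circle with center (5, 1) and radius 2


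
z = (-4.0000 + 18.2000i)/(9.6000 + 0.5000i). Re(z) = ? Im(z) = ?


Multiply by conjugate: (-4.0000 + 18.2000i)(9.6000 - 0.5000i) / (9.6^2 + 0.5^2)
Numerator real = -4*9.6 + 18.2*0.5 = -29.3
Numerator imag = 18.2*9.6 - (-4)*0.5 = 176.72
Denominator = 92.41
Re(z) = -29.3/92.41 = -0.3171
Im(z) = 176.72/92.41 = 1.9123

Re(z) = -0.3171, Im(z) = 1.9123


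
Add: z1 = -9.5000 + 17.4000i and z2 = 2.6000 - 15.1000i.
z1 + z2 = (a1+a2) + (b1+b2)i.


Real: -9.5 + 2.6 = -6.9
Imag: 17.4 - 15.1 = 2.3

-6.9000 + 2.3000i


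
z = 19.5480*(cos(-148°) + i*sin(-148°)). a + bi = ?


a = 19.5480*cos(-148°) = 19.5480*(-0.848048) = -16.5776
b = 19.5480*sin(-148°) = 19.5480*(-0.52992) = -10.3589

-16.5776 - 10.3589i


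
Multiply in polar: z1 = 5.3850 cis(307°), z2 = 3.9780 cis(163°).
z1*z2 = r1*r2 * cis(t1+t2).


r = 5.3850 * 3.9780 = 21.4215
theta = 307° + 163° = 470° = 110° (mod 360)

21.4215 cis(110°)


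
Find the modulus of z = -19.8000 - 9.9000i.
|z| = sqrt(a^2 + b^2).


|z| = sqrt((-19.8)^2 + (-9.9)^2) = sqrt(392.04 + 98.01) = sqrt(490.05) = 22.1371

|z| = 22.1371


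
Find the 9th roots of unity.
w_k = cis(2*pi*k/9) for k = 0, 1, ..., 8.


The 9th roots of unity are cis(360k/9°) for k=0..8
Angle step = 360/9 = 40°
Primitive root: cis(40°)
Primitive root = 0.7660 + 0.6428i

9 roots at angles: 0°, 40°, 80°, 120°, 160°, 200°, 240°, 280°, 320°


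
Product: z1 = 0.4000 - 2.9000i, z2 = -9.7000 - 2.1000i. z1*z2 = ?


Real = 0.4*(-9.7) - (-2.9)*(-2.1) = -3.88 - 6.09 = -9.97
Imag = 0.4*(-2.1) - (9.7)*(-2.9) = -0.84 + 28.13 = 27.29

-9.9700 + 27.2900i


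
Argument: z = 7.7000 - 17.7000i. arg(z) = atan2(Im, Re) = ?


Re = 7.7, Im = -17.7
arg = atan2(-17.7, 7.7) = -66.4896 degrees

arg(z) = -66.4896 degrees


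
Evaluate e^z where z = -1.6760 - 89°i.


e^-1.6760 = 0.1871
cos(-89°) = 0.0175
sin(-89°) = -0.9998
Real = 0.1871*0.0175 = 0.0033
Imag = 0.1871*(-0.9998) = -0.1871

0.0033 - 0.1871i


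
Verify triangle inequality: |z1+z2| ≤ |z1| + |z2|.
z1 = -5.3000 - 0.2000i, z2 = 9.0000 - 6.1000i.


|z1| = sqrt((-5.3)^2 + (-0.2)^2) = sqrt(28.13) = 5.3038
|z2| = sqrt(9^2 + (-6.1)^2) = sqrt(118.21) = 10.8724
z1+z2 = 3.7000 - 6.3000i
|z1+z2| = sqrt(53.38) = 7.3062
|z1|+|z2| = 5.3038 + 10.8724 = 16.1762

|z1+z2| = 7.3062 ≤ |z1|+|z2| = 16.1762 (verified)


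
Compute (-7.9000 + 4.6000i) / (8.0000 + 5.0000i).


Conjugate of z2 = 8.0000 - 5.0000i
Numerator: (-7.9000 + 4.6000i)(8.0000 - 5.0000i) = -40.2000 + 76.3000i
Denominator: 8^2 + 5^2 = 89
Result = (-40.2000 + 76.3000i)/89

-0.4517 + 0.8573i


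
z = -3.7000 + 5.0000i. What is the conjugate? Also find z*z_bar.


z_bar = -3.7000 - 5.0000i
z*z_bar = (-3.7)^2 + 5^2 = 13.69 + 25 = 38.69

z_bar = -3.7000 - 5.0000i, z*z_bar = 38.69


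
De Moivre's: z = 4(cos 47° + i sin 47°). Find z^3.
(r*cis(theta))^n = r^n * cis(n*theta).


r^3 = 4^3 = 64
n*theta = 3*47° = 141° = 141° (mod 360)
a = 64*cos(141°) = -49.7373
b = 64*sin(141°) = 40.2765

64 cis(141°) = -49.7373 + 40.2765i
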